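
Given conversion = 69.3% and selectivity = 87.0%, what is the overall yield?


Overall yield = conversion (%) * selectivity (%) / 100
Conversion = 69.3%, Selectivity = 87.0%
Y = 69.3 * 87.0 / 100
= 60.291 %

60.291 %


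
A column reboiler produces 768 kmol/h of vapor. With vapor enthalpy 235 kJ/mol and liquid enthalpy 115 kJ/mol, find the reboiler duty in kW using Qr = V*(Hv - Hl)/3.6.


Qr = 768 * (235 - 115) / 3.6 = 768 * 120 / 3.6 = 25600

25600 kW


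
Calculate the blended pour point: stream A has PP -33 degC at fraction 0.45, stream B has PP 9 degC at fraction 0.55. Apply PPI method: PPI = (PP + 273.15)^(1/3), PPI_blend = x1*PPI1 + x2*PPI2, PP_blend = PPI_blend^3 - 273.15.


PPI_1 = (-33 + 273.15)^(1/3) = 6.215759
PPI_2 = (9 + 273.15)^(1/3) = 6.558835
PPI_blend = 0.45 * 6.215759 + 0.55 * 6.558835 = 6.404451
PP_blend = 6.404451^3 - 273.15 = 262.6913 - 273.15 = -10.46

-10.46 degC


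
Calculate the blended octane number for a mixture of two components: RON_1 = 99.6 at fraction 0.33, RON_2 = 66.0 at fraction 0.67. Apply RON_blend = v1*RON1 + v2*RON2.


Linear blending: RON_blend = sum(vi * RONi)
Contribution 1: 0.33 * 99.6 = 32.868
Contribution 2: 0.67 * 66.0 = 44.22
RON_blend = 32.868 + 44.22 = 77.088

77.088


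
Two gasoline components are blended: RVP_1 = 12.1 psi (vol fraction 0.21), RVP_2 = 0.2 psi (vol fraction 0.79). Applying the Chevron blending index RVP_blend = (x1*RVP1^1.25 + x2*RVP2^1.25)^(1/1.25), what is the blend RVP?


Chevron index: RVP_blend = (sum xi*RVPi^1.25)^(1/1.25)
RVP^1.25 terms: 0.21 * 12.1^1.25 + 0.79 * 0.2^1.25 = 4.84482
RVP_blend = 4.84482^(1/1.25) = 3.534

3.534 psi


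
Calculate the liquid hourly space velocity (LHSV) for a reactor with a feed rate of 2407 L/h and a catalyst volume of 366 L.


LHSV = volumetric feed rate / catalyst volume
= 2407 L/h / 366 L
= 6.577 h^-1

6.577 h^-1


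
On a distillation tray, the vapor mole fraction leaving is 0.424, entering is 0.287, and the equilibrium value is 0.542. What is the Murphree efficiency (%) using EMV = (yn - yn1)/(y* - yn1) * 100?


Murphree vapor efficiency: EMV = (y_n - y_(n-1)) / (y*_n - y_(n-1)) * 100
EMV = (0.424 - 0.287) / (0.542 - 0.287) * 100 = 0.137 / 0.255 * 100 = 53.73

53.73 %


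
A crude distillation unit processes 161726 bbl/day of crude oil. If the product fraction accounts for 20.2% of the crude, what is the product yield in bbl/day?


Crude throughput = 161726 bbl/day
Fraction yield = 20.2%
yield = throughput * fraction / 100
yield = 161726 * 20.2 / 100 = 32668.652

32668.652 bbl/day


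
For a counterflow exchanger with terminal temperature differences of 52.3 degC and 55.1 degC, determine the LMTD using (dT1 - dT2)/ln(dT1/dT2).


LMTD = (dT1 - dT2) / ln(dT1/dT2)
= (52.3 - 55.1) / ln(52.3 / 55.1) = -2.8 / -0.0521533 = 53.69

53.69 degC


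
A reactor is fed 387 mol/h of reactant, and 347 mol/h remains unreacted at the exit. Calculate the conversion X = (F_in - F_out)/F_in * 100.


X = (F_in - F_out) / F_in * 100
Moles reacted = 387 - 347 = 40
X = 40 / 387 * 100
= 0.1034 * 100
= 10.34 %

10.34 %


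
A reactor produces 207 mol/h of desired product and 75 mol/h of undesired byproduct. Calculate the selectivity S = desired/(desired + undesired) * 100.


Selectivity = desired / (desired + undesired) * 100
Total products = 207 + 75 = 282 mol/h
S = 207 / 282 * 100
= 0.7340 * 100
= 73.40 %

73.40 %


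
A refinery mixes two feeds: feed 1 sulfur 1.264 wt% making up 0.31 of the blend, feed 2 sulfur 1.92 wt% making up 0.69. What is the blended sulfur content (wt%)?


Linear sulfur blending: S_blend = x1*S1 + x2*S2
Contribution 1: 0.31 * 1.264 = 0.39184 wt%
Contribution 2: 0.69 * 1.92 = 1.3248 wt%
S_blend = 0.39184 + 1.3248 = 1.71664

1.71664 wt%


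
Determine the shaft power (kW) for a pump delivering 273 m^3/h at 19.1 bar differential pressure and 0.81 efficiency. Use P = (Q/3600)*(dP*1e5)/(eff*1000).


Q = 273 / 3600 = 0.0758333 m^3/s
P = 0.0758333 * (19.1 * 1e5) / 0.81 / 1000 = 178.8

178.8 kW


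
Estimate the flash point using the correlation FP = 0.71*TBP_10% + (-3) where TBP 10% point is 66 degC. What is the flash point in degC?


FP = 0.71 * 66 + (-3) = 43.86

43.86 degC


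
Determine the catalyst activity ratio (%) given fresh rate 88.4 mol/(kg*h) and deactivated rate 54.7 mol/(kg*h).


Activity (%) = (rate_used / rate_fresh) * 100
rate_used = 54.7, rate_fresh = 88.4
= (54.7 / 88.4) * 100
= 0.6188 * 100 = 61.88

61.88 %


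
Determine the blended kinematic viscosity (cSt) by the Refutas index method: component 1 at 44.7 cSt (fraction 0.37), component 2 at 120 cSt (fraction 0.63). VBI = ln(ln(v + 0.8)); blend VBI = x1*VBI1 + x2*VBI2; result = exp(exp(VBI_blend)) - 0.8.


Refutas method: VBN_i = 14.534*ln(ln(visc_i + 0.8)) + 10.975, blended linearly by mass fraction; since VBN is linear in VBI_i = ln(ln(visc_i + 0.8)) and the fractions sum to 1, blend VBI directly: visc = exp(exp(VBI_blend)) - 0.8
VBI_1 = ln(ln(44.7 + 0.8)) = 1.33965
VBI_2 = ln(ln(120 + 0.8)) = 1.56739
VBI_blend = 0.37 * 1.33965 + 0.63 * 1.56739 = 1.48313
visc_blend = exp(exp(1.48313)) - 0.8 = 81.20

81.20 cSt


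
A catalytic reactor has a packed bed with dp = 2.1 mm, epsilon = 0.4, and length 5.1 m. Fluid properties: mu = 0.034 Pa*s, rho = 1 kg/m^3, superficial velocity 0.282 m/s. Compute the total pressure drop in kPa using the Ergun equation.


dp = 2.1 mm = 0.0021 m
Viscous term = 150*0.034*0.282*(1-0.4)^2 / (0.0021^2*0.4^3) = 1834440
Inertial term = 1.75*1*0.282^2*(1-0.4) / (0.0021*0.4^3) = 621.281
dP/L = 1834440 + 621.281 = 1835060 Pa/m
dP = 1835060 * 5.1 / 1000 = 9359 kPa

9359 kPa


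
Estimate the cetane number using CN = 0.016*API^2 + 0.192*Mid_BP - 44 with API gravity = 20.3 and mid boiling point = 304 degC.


CN = 0.016 * 20.3^2 + 0.192 * 304 - 44
CN = 6.59344 + 58.368 - 44 = 20.96144

20.96144


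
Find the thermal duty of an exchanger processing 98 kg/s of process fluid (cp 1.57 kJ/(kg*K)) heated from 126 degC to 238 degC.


Q = m_dot * cp * delta_T
delta_T = 238 - 126 = 112 K
Q = 98 * 1.57 * 112
= 153.86 * 112
= 17232.32 kW

17232.32 kW


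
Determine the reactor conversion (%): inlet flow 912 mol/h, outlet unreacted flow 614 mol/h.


X = (F_in - F_out) / F_in * 100
Moles reacted = 912 - 614 = 298
X = 298 / 912 * 100
= 0.3268 * 100
= 32.68 %

32.68 %


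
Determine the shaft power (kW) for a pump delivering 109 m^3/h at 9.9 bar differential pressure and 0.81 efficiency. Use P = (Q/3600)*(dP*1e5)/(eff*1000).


Q = 109 / 3600 = 0.0302778 m^3/s
P = 0.0302778 * (9.9 * 1e5) / 0.81 / 1000 = 37.01

37.01 kW


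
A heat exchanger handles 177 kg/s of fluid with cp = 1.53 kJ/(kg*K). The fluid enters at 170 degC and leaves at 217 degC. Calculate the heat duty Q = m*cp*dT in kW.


Q = m_dot * cp * delta_T
delta_T = 217 - 170 = 47 K
Q = 177 * 1.53 * 47
= 270.81 * 47
= 12728.07 kW

12728.07 kW


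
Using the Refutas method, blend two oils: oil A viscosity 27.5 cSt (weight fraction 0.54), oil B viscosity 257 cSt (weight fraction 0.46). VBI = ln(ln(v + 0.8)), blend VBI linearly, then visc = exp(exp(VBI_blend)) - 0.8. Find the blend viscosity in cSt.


Refutas method: VBN_i = 14.534*ln(ln(visc_i + 0.8)) + 10.975, blended linearly by mass fraction; since VBN is linear in VBI_i = ln(ln(visc_i + 0.8)) and the fractions sum to 1, blend VBI directly: visc = exp(exp(VBI_blend)) - 0.8
VBI_1 = ln(ln(27.5 + 0.8)) = 1.20683
VBI_2 = ln(ln(257 + 0.8)) = 1.71419
VBI_blend = 0.54 * 1.20683 + 0.46 * 1.71419 = 1.44022
visc_blend = exp(exp(1.44022)) - 0.8 = 67.34

67.34 cSt


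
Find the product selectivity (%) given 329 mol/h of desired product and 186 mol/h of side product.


Selectivity = desired / (desired + undesired) * 100
Total products = 329 + 186 = 515 mol/h
S = 329 / 515 * 100
= 0.6388 * 100
= 63.88 %

63.88 %


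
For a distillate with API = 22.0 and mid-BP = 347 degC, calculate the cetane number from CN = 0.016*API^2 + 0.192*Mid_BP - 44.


CN = 0.016 * 22.0^2 + 0.192 * 347 - 44
CN = 7.744 + 66.624 - 44 = 30.368

30.368


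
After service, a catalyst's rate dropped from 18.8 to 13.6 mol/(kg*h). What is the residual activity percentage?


Activity (%) = (rate_used / rate_fresh) * 100
rate_used = 13.6, rate_fresh = 18.8
= (13.6 / 18.8) * 100
= 0.7234 * 100 = 72.34

72.34 %


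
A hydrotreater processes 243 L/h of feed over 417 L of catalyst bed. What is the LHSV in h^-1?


LHSV = volumetric feed rate / catalyst volume
= 243 L/h / 417 L
= 0.5827 h^-1

0.5827 h^-1


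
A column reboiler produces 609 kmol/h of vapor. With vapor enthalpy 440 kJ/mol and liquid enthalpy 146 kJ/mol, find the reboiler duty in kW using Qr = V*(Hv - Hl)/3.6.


Qr = 609 * (440 - 146) / 3.6 = 609 * 294 / 3.6 = 49740

49740 kW


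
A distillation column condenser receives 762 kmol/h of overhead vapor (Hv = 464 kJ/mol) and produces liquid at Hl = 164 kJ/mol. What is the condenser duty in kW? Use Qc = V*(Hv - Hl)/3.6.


Qc = 762 * (464 - 164) / 3.6 = 762 * 300 / 3.6 = 63500

63500 kW


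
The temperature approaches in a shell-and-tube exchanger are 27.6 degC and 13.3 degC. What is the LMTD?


LMTD = (dT1 - dT2) / ln(dT1/dT2)
= (27.6 - 13.3) / ln(27.6 / 13.3) = 14.3 / 0.730052 = 19.59

19.59 degC


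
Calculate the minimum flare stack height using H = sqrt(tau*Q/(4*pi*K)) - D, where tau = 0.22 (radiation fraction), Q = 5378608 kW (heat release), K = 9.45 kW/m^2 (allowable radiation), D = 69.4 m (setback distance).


tau*Q/(4*pi*K) = 0.22 * 5378608 / (4 * pi * 9.45) = 9964.39
sqrt(9964.39) = 99.8218
H = 99.8218 - 69.4 = 30.42

30.42 m


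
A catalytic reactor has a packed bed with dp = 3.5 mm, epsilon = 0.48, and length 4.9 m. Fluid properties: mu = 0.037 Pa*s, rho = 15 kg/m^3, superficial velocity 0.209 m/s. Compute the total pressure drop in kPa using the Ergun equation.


dp = 3.5 mm = 0.0035 m
Viscous term = 150*0.037*0.209*(1-0.48)^2 / (0.0035^2*0.48^3) = 231519
Inertial term = 1.75*15*0.209^2*(1-0.48) / (0.0035*0.48^3) = 1540.4
dP/L = 231519 + 1540.4 = 233059 Pa/m
dP = 233059 * 4.9 / 1000 = 1142 kPa

1142 kPa


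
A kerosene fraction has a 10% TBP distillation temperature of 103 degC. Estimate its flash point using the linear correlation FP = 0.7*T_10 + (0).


FP = 0.7 * 103 + (0) = 72.1

72.1 degC


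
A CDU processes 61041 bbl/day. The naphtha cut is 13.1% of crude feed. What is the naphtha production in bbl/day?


Crude throughput = 61041 bbl/day
Fraction yield = 13.1%
yield = throughput * fraction / 100
yield = 61041 * 13.1 / 100 = 7996.371

7996.371 bbl/day


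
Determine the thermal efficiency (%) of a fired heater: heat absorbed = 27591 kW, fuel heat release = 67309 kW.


Furnace efficiency = Q_absorbed / Q_fuel * 100
= 27591 / 67309 * 100 = 40.99

40.99 %


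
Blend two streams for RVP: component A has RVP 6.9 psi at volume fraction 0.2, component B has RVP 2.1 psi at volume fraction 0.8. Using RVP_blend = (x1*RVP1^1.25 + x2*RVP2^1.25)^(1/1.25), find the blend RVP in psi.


Chevron index: RVP_blend = (sum xi*RVPi^1.25)^(1/1.25)
RVP^1.25 terms: 0.2 * 6.9^1.25 + 0.8 * 2.1^1.25 = 4.259
RVP_blend = 4.259^(1/1.25) = 3.187

3.187 psi


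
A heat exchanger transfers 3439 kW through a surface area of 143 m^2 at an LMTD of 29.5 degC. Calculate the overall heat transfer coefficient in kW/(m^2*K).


From Q = U*A*LMTD, U = Q / (A * LMTD)
U = 3439 / (143 * 29.5) = 3439 / 4218.5 = 0.8152

0.8152 kW/(m^2*K)


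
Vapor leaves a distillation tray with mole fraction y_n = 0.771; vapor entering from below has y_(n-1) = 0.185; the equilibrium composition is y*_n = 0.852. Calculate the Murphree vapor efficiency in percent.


Murphree vapor efficiency: EMV = (y_n - y_(n-1)) / (y*_n - y_(n-1)) * 100
EMV = (0.771 - 0.185) / (0.852 - 0.185) * 100 = 0.586 / 0.667 * 100 = 87.86

87.86 %


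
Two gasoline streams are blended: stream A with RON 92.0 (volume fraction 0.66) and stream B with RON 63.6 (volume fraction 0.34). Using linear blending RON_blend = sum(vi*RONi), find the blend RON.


Linear blending: RON_blend = sum(vi * RONi)
Contribution 1: 0.66 * 92.0 = 60.72
Contribution 2: 0.34 * 63.6 = 21.624
RON_blend = 60.72 + 21.624 = 82.344

82.344


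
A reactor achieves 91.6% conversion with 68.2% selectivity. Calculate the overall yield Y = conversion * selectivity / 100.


Overall yield = conversion (%) * selectivity (%) / 100
Conversion = 91.6%, Selectivity = 68.2%
Y = 91.6 * 68.2 / 100
= 62.4712 %

62.4712 %


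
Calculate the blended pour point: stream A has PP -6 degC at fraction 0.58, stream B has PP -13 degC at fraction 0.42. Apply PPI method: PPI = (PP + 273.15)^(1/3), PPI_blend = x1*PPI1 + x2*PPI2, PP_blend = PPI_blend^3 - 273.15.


PPI_1 = (-6 + 273.15)^(1/3) = 6.440482
PPI_2 = (-13 + 273.15)^(1/3) = 6.383731
PPI_blend = 0.58 * 6.440482 + 0.42 * 6.383731 = 6.416647
PP_blend = 6.416647^3 - 273.15 = 264.1949 - 273.15 = -8.96

-8.96 degC


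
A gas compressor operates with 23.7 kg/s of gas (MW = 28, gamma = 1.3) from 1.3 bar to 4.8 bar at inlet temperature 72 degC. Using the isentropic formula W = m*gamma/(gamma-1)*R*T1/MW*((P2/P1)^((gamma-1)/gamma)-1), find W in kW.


Isentropic work: W = m*(gamma/(gamma-1))*(R*T1/MW)*((P2/P1)^((gamma-1)/gamma) - 1)
T1 = 72 + 273.15 = 345.15 K
Pressure ratio = 4.8 / 1.3 = 3.69231
Exponent = (1.3 - 1)/1.3 = 0.230769
(P2/P1)^exp - 1 = 3.69231^0.230769 - 1 = 0.351807
W = 23.7 * 1.3 / 0.3 * 8.314 * 345.15 / 28 * 0.351807 = 3703

3703 kW


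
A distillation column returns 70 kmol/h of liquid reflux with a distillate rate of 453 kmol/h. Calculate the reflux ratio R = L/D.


Reflux ratio definition: R = L / D (liquid returned / distillate withdrawn)
L = 70 kmol/h, D = 453 kmol/h
R = 70 / 453 = 0.1545

0.1545


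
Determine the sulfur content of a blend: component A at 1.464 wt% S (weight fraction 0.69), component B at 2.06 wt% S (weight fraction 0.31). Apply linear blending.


Linear sulfur blending: S_blend = x1*S1 + x2*S2
Contribution 1: 0.69 * 1.464 = 1.01016 wt%
Contribution 2: 0.31 * 2.06 = 0.6386 wt%
S_blend = 1.01016 + 0.6386 = 1.64876

1.64876 wt%


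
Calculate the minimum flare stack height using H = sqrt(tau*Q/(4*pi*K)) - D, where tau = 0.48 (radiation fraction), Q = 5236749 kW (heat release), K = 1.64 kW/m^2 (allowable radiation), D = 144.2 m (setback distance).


tau*Q/(4*pi*K) = 0.48 * 5236749 / (4 * pi * 1.64) = 121969
sqrt(121969) = 349.241
H = 349.241 - 144.2 = 205.0

205.0 m


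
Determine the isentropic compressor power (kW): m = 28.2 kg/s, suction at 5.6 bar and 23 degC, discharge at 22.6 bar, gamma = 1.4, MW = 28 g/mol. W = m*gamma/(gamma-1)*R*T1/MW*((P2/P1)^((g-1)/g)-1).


Isentropic work: W = m*(gamma/(gamma-1))*(R*T1/MW)*((P2/P1)^((gamma-1)/gamma) - 1)
T1 = 23 + 273.15 = 296.15 K
Pressure ratio = 22.6 / 5.6 = 4.03571
Exponent = (1.4 - 1)/1.4 = 0.285714
(P2/P1)^exp - 1 = 4.03571^0.285714 - 1 = 0.489772
W = 28.2 * 1.4 / 0.4 * 8.314 * 296.15 / 28 * 0.489772 = 4251

4251 kW


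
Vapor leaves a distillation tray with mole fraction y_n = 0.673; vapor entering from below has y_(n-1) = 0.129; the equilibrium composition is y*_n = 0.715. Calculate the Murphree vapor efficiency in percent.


Murphree vapor efficiency: EMV = (y_n - y_(n-1)) / (y*_n - y_(n-1)) * 100
EMV = (0.673 - 0.129) / (0.715 - 0.129) * 100 = 0.544 / 0.586 * 100 = 92.83

92.83 %


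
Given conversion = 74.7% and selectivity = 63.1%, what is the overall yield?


Overall yield = conversion (%) * selectivity (%) / 100
Conversion = 74.7%, Selectivity = 63.1%
Y = 74.7 * 63.1 / 100
= 47.1357 %

47.1357 %


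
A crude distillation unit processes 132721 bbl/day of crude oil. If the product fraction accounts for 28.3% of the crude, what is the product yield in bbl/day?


Crude throughput = 132721 bbl/day
Fraction yield = 28.3%
yield = throughput * fraction / 100
yield = 132721 * 28.3 / 100 = 37560.043

37560.043 bbl/day


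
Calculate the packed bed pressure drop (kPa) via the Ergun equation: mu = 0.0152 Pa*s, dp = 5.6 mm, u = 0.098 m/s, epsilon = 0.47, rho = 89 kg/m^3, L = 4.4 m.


dp = 5.6 mm = 0.0056 m
Viscous term = 150*0.0152*0.098*(1-0.47)^2 / (0.0056^2*0.47^3) = 19277.2
Inertial term = 1.75*89*0.098^2*(1-0.47) / (0.0056*0.47^3) = 1363.56
dP/L = 19277.2 + 1363.56 = 20640.8 Pa/m
dP = 20640.8 * 4.4 / 1000 = 90.82 kPa

90.82 kPa


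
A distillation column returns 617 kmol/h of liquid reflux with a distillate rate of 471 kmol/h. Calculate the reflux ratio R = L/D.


Reflux ratio definition: R = L / D (liquid returned / distillate withdrawn)
L = 617 kmol/h, D = 471 kmol/h
R = 617 / 471 = 1.310

1.310


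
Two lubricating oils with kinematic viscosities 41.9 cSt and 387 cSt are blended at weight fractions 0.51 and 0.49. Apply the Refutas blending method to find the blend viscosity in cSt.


Refutas method: VBN_i = 14.534*ln(ln(visc_i + 0.8)) + 10.975, blended linearly by mass fraction; since VBN is linear in VBI_i = ln(ln(visc_i + 0.8)) and the fractions sum to 1, blend VBI directly: visc = exp(exp(VBI_blend)) - 0.8
VBI_1 = ln(ln(41.9 + 0.8)) = 1.32287
VBI_2 = ln(ln(387 + 0.8)) = 1.78515
VBI_blend = 0.51 * 1.32287 + 0.49 * 1.78515 = 1.54939
visc_blend = exp(exp(1.54939)) - 0.8 = 110.1

110.1 cSt


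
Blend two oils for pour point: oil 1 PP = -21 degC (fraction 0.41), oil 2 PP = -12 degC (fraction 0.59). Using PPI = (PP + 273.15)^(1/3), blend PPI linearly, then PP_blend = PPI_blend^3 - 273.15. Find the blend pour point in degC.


PPI_1 = (-21 + 273.15)^(1/3) = 6.317613
PPI_2 = (-12 + 273.15)^(1/3) = 6.391901
PPI_blend = 0.41 * 6.317613 + 0.59 * 6.391901 = 6.361443
PP_blend = 6.361443^3 - 273.15 = 257.4346 - 273.15 = -15.72

-15.72 degC


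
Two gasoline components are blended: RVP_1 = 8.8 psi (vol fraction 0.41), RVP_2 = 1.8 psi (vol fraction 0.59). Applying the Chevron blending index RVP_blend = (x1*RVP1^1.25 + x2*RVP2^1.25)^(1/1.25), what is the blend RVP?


Chevron index: RVP_blend = (sum xi*RVPi^1.25)^(1/1.25)
RVP^1.25 terms: 0.41 * 8.8^1.25 + 0.59 * 1.8^1.25 = 7.44433
RVP_blend = 7.44433^(1/1.25) = 4.983

4.983 psi


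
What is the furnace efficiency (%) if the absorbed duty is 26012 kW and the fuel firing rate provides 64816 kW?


Furnace efficiency = Q_absorbed / Q_fuel * 100
= 26012 / 64816 * 100 = 40.13

40.13 %


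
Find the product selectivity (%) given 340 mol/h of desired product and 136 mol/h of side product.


Selectivity = desired / (desired + undesired) * 100
Total products = 340 + 136 = 476 mol/h
S = 340 / 476 * 100
= 0.7143 * 100
= 71.43 %

71.43 %


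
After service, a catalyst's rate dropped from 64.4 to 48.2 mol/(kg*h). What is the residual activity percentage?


Activity (%) = (rate_used / rate_fresh) * 100
rate_used = 48.2, rate_fresh = 64.4
= (48.2 / 64.4) * 100
= 0.7484 * 100 = 74.84

74.84 %


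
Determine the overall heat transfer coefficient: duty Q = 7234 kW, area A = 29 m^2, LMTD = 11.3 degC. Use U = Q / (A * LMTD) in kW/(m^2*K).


From Q = U*A*LMTD, U = Q / (A * LMTD)
U = 7234 / (29 * 11.3) = 7234 / 327.7 = 22.08

22.08 kW/(m^2*K)


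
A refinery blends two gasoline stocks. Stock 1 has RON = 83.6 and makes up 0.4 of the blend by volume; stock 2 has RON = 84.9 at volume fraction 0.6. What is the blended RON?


Linear blending: RON_blend = sum(vi * RONi)
Contribution 1: 0.4 * 83.6 = 33.44
Contribution 2: 0.6 * 84.9 = 50.94
RON_blend = 33.44 + 50.94 = 84.38

84.38


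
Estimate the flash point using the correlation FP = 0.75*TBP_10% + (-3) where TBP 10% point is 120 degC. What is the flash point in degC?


FP = 0.75 * 120 + (-3) = 87

87 degC


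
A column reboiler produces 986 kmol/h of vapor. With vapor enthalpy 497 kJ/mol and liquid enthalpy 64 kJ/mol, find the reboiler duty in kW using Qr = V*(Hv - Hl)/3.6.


Qr = 986 * (497 - 64) / 3.6 = 986 * 433 / 3.6 = 118600

118600 kW


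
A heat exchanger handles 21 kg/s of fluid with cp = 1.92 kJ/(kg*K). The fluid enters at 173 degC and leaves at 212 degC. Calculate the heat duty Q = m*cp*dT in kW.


Q = m_dot * cp * delta_T
delta_T = 212 - 173 = 39 K
Q = 21 * 1.92 * 39
= 40.32 * 39
= 1572.48 kW

1572.48 kW


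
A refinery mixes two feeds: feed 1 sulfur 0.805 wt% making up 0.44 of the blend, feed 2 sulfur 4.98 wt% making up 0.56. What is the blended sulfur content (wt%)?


Linear sulfur blending: S_blend = x1*S1 + x2*S2
Contribution 1: 0.44 * 0.805 = 0.3542 wt%
Contribution 2: 0.56 * 4.98 = 2.7888 wt%
S_blend = 0.3542 + 2.7888 = 3.143

3.143 wt%


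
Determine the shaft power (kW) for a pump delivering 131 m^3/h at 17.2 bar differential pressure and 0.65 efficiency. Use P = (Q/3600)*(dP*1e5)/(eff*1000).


Q = 131 / 3600 = 0.0363889 m^3/s
P = 0.0363889 * (17.2 * 1e5) / 0.65 / 1000 = 96.29

96.29 kW


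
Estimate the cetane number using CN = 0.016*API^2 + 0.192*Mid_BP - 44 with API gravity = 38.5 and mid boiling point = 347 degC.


CN = 0.016 * 38.5^2 + 0.192 * 347 - 44
CN = 23.716 + 66.624 - 44 = 46.34

46.34


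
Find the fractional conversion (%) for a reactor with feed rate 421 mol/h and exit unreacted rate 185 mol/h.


X = (F_in - F_out) / F_in * 100
Moles reacted = 421 - 185 = 236
X = 236 / 421 * 100
= 0.5606 * 100
= 56.06 %

56.06 %


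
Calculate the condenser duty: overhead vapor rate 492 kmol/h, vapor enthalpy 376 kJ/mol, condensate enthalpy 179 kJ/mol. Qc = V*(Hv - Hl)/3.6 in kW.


Qc = 492 * (376 - 179) / 3.6 = 492 * 197 / 3.6 = 26920

26920 kW


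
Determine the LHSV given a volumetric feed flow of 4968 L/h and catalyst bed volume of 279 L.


LHSV = volumetric feed rate / catalyst volume
= 4968 L/h / 279 L
= 17.81 h^-1

17.81 h^-1


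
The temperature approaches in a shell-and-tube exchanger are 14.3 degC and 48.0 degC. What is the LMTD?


LMTD = (dT1 - dT2) / ln(dT1/dT2)
= (14.3 - 48.0) / ln(14.3 / 48.0) = -33.7 / -1.21094 = 27.83

27.83 degC


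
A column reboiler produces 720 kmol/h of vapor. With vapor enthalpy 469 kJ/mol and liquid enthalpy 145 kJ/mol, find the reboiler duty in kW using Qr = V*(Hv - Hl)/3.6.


Qr = 720 * (469 - 145) / 3.6 = 720 * 324 / 3.6 = 64800

64800 kW


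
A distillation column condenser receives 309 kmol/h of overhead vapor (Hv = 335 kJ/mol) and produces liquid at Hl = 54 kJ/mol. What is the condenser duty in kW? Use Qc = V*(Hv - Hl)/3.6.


Qc = 309 * (335 - 54) / 3.6 = 309 * 281 / 3.6 = 24120

24120 kW


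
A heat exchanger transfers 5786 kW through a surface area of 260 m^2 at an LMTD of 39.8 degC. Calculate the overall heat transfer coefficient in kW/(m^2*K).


From Q = U*A*LMTD, U = Q / (A * LMTD)
U = 5786 / (260 * 39.8) = 5786 / 10348 = 0.5591

0.5591 kW/(m^2*K)


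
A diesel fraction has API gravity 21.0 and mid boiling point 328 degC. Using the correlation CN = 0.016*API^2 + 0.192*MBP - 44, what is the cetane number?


CN = 0.016 * 21.0^2 + 0.192 * 328 - 44
CN = 7.056 + 62.976 - 44 = 26.032

26.032


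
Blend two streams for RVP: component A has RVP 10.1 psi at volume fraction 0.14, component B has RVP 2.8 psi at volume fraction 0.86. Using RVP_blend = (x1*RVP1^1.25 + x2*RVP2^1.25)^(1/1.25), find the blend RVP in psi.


Chevron index: RVP_blend = (sum xi*RVPi^1.25)^(1/1.25)
RVP^1.25 terms: 0.14 * 10.1^1.25 + 0.86 * 2.8^1.25 = 5.63566
RVP_blend = 5.63566^(1/1.25) = 3.988

3.988 psi


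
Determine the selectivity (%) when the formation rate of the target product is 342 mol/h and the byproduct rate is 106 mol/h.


Selectivity = desired / (desired + undesired) * 100
Total products = 342 + 106 = 448 mol/h
S = 342 / 448 * 100
= 0.7634 * 100
= 76.34 %

76.34 %


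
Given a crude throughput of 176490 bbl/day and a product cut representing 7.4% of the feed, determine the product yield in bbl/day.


Crude throughput = 176490 bbl/day
Fraction yield = 7.4%
yield = throughput * fraction / 100
yield = 176490 * 7.4 / 100 = 13060.26

13060.26 bbl/day


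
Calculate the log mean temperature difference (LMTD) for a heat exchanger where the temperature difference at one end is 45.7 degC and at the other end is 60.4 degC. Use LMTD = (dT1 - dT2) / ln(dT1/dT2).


LMTD = (dT1 - dT2) / ln(dT1/dT2)
= (45.7 - 60.4) / ln(45.7 / 60.4) = -14.7 / -0.278891 = 52.71

52.71 degC


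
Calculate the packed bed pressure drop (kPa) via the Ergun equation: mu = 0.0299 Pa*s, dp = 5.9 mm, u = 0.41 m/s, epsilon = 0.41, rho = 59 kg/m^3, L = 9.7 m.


dp = 5.9 mm = 0.0059 m
Viscous term = 150*0.0299*0.41*(1-0.41)^2 / (0.0059^2*0.41^3) = 266805
Inertial term = 1.75*59*0.41^2*(1-0.41) / (0.0059*0.41^3) = 25182.9
dP/L = 266805 + 25182.9 = 291988 Pa/m
dP = 291988 * 9.7 / 1000 = 2832 kPa

2832 kPa


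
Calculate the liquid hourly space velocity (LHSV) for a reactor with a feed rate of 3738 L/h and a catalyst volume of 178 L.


LHSV = volumetric feed rate / catalyst volume
= 3738 L/h / 178 L
= 21.00 h^-1

21.00 h^-1


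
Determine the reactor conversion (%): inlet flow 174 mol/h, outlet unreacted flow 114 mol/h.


X = (F_in - F_out) / F_in * 100
Moles reacted = 174 - 114 = 60
X = 60 / 174 * 100
= 0.3448 * 100
= 34.48 %

34.48 %


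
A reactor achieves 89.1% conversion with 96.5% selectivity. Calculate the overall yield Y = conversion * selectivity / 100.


Overall yield = conversion (%) * selectivity (%) / 100
Conversion = 89.1%, Selectivity = 96.5%
Y = 89.1 * 96.5 / 100
= 85.9815 %

85.9815 %


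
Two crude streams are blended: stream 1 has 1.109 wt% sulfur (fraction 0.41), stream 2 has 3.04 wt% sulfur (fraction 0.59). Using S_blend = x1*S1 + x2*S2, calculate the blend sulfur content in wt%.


Linear sulfur blending: S_blend = x1*S1 + x2*S2
Contribution 1: 0.41 * 1.109 = 0.45469 wt%
Contribution 2: 0.59 * 3.04 = 1.7936 wt%
S_blend = 0.45469 + 1.7936 = 2.24829

2.24829 wt%


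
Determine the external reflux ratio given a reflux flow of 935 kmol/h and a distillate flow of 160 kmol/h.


Reflux ratio definition: R = L / D (liquid returned / distillate withdrawn)
L = 935 kmol/h, D = 160 kmol/h
R = 935 / 160 = 5.844

5.844


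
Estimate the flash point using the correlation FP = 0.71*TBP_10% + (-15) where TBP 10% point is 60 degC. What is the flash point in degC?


FP = 0.71 * 60 + (-15) = 27.6

27.6 degC


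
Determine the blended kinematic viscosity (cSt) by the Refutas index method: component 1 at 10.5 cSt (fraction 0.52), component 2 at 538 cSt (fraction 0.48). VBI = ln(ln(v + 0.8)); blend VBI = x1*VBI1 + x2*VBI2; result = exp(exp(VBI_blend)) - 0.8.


Refutas method: VBN_i = 14.534*ln(ln(visc_i + 0.8)) + 10.975, blended linearly by mass fraction; since VBN is linear in VBI_i = ln(ln(visc_i + 0.8)) and the fractions sum to 1, blend VBI directly: visc = exp(exp(VBI_blend)) - 0.8
VBI_1 = ln(ln(10.5 + 0.8)) = 0.88575
VBI_2 = ln(ln(538 + 0.8)) = 1.83886
VBI_blend = 0.52 * 0.88575 + 0.48 * 1.83886 = 1.34324
visc_blend = exp(exp(1.34324)) - 0.8 = 45.33

45.33 cSt


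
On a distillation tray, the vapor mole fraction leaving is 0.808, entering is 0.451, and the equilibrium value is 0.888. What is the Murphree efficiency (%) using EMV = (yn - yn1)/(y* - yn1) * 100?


Murphree vapor efficiency: EMV = (y_n - y_(n-1)) / (y*_n - y_(n-1)) * 100
EMV = (0.808 - 0.451) / (0.888 - 0.451) * 100 = 0.357 / 0.437 * 100 = 81.69

81.69 %


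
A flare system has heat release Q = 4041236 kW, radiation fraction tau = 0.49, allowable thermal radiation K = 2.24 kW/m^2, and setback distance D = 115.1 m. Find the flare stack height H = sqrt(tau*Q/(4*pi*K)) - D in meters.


tau*Q/(4*pi*K) = 0.49 * 4041236 / (4 * pi * 2.24) = 70348.1
sqrt(70348.1) = 265.232
H = 265.232 - 115.1 = 150.1

150.1 m


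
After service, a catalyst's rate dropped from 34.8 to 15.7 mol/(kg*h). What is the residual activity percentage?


Activity (%) = (rate_used / rate_fresh) * 100
rate_used = 15.7, rate_fresh = 34.8
= (15.7 / 34.8) * 100
= 0.4511 * 100 = 45.11

45.11 %


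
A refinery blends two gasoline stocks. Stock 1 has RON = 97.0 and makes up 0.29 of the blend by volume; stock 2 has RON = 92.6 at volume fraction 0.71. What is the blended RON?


Linear blending: RON_blend = sum(vi * RONi)
Contribution 1: 0.29 * 97.0 = 28.13
Contribution 2: 0.71 * 92.6 = 65.746
RON_blend = 28.13 + 65.746 = 93.876

93.876


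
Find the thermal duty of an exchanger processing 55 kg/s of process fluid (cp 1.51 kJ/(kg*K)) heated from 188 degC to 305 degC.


Q = m_dot * cp * delta_T
delta_T = 305 - 188 = 117 K
Q = 55 * 1.51 * 117
= 83.05 * 117
= 9716.85 kW

9716.85 kW


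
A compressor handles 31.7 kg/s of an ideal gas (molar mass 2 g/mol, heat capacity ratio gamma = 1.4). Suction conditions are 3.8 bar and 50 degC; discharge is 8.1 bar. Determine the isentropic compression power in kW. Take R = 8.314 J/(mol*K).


Isentropic work: W = m*(gamma/(gamma-1))*(R*T1/MW)*((P2/P1)^((gamma-1)/gamma) - 1)
T1 = 50 + 273.15 = 323.15 K
Pressure ratio = 8.1 / 3.8 = 2.13158
Exponent = (1.4 - 1)/1.4 = 0.285714
(P2/P1)^exp - 1 = 2.13158^0.285714 - 1 = 0.241408
W = 31.7 * 1.4 / 0.4 * 8.314 * 323.15 / 2 * 0.241408 = 35980

35980 kW


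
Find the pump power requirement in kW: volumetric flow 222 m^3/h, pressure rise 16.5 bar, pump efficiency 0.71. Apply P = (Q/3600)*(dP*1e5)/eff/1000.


Q = 222 / 3600 = 0.0616667 m^3/s
P = 0.0616667 * (16.5 * 1e5) / 0.71 / 1000 = 143.3

143.3 kW


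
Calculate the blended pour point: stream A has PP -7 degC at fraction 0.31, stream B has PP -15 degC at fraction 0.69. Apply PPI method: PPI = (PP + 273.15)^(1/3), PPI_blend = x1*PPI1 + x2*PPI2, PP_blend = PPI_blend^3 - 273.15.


PPI_1 = (-7 + 273.15)^(1/3) = 6.432436
PPI_2 = (-15 + 273.15)^(1/3) = 6.36733
PPI_blend = 0.31 * 6.432436 + 0.69 * 6.36733 = 6.387513
PP_blend = 6.387513^3 - 273.15 = 260.6126 - 273.15 = -12.54

-12.54 degC


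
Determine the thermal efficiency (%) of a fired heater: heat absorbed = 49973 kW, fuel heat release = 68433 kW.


Furnace efficiency = Q_absorbed / Q_fuel * 100
= 49973 / 68433 * 100 = 73.02

73.02 %


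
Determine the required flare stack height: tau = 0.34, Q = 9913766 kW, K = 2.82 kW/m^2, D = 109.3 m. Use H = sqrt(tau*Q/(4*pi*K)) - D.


tau*Q/(4*pi*K) = 0.34 * 9913766 / (4 * pi * 2.82) = 95117.1
sqrt(95117.1) = 308.411
H = 308.411 - 109.3 = 199.1

199.1 m


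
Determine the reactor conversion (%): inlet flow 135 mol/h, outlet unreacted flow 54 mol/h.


X = (F_in - F_out) / F_in * 100
Moles reacted = 135 - 54 = 81
X = 81 / 135 * 100
= 0.6000 * 100
= 60.00 %

60.00 %


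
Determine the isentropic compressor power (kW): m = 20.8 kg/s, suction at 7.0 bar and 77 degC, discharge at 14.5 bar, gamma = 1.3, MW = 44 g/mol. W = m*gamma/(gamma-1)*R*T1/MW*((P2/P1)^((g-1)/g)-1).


Isentropic work: W = m*(gamma/(gamma-1))*(R*T1/MW)*((P2/P1)^((gamma-1)/gamma) - 1)
T1 = 77 + 273.15 = 350.15 K
Pressure ratio = 14.5 / 7.0 = 2.07143
Exponent = (1.3 - 1)/1.3 = 0.230769
(P2/P1)^exp - 1 = 2.07143^0.230769 - 1 = 0.183002
W = 20.8 * 1.3 / 0.3 * 8.314 * 350.15 / 44 * 0.183002 = 1091

1091 kW


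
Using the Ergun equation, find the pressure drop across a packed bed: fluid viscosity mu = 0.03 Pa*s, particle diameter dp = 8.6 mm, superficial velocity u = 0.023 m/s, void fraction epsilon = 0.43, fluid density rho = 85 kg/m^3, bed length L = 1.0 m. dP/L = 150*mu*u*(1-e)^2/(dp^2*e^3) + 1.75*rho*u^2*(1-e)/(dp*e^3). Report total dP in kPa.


dp = 8.6 mm = 0.0086 m
Viscous term = 150*0.03*0.023*(1-0.43)^2 / (0.0086^2*0.43^3) = 5718.57
Inertial term = 1.75*85*0.023^2*(1-0.43) / (0.0086*0.43^3) = 65.597
dP/L = 5718.57 + 65.597 = 5784.17 Pa/m
dP = 5784.17 * 1.0 / 1000 = 5.784 kPa

5.784 kPa


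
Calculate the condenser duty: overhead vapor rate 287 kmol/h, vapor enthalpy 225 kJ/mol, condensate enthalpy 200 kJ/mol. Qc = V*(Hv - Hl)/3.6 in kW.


Qc = 287 * (225 - 200) / 3.6 = 287 * 25 / 3.6 = 1993

1993 kW


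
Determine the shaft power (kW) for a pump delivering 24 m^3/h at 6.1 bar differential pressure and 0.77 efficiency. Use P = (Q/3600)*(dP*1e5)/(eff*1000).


Q = 24 / 3600 = 0.00666667 m^3/s
P = 0.00666667 * (6.1 * 1e5) / 0.77 / 1000 = 5.281

5.281 kW


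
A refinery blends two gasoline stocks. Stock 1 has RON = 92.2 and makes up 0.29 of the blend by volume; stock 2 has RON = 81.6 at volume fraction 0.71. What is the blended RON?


Linear blending: RON_blend = sum(vi * RONi)
Contribution 1: 0.29 * 92.2 = 26.738
Contribution 2: 0.71 * 81.6 = 57.936
RON_blend = 26.738 + 57.936 = 84.674

84.674


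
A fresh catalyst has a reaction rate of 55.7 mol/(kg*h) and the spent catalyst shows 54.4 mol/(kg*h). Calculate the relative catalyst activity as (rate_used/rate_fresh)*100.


Activity (%) = (rate_used / rate_fresh) * 100
rate_used = 54.4, rate_fresh = 55.7
= (54.4 / 55.7) * 100
= 0.9767 * 100 = 97.67

97.67 %


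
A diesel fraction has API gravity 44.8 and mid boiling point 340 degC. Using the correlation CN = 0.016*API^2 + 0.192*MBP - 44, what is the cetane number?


CN = 0.016 * 44.8^2 + 0.192 * 340 - 44
CN = 32.11264 + 65.28 - 44 = 53.39264

53.39264


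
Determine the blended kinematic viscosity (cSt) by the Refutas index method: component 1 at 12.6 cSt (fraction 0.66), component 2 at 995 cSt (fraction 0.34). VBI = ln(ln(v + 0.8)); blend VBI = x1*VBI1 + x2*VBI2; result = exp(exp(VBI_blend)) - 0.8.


Refutas method: VBN_i = 14.534*ln(ln(visc_i + 0.8)) + 10.975, blended linearly by mass fraction; since VBN is linear in VBI_i = ln(ln(visc_i + 0.8)) and the fractions sum to 1, blend VBI directly: visc = exp(exp(VBI_blend)) - 0.8
VBI_1 = ln(ln(12.6 + 0.8)) = 0.953685
VBI_2 = ln(ln(995 + 0.8)) = 1.93204
VBI_blend = 0.66 * 0.953685 + 0.34 * 1.93204 = 1.28633
visc_blend = exp(exp(1.28633)) - 0.8 = 36.52

36.52 cSt


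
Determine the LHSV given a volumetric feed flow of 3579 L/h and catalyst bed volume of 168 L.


LHSV = volumetric feed rate / catalyst volume
= 3579 L/h / 168 L
= 21.30 h^-1

21.30 h^-1


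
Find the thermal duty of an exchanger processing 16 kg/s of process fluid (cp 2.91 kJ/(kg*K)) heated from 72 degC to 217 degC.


Q = m_dot * cp * delta_T
delta_T = 217 - 72 = 145 K
Q = 16 * 2.91 * 145
= 46.56 * 145
= 6751.2 kW

6751.2 kW


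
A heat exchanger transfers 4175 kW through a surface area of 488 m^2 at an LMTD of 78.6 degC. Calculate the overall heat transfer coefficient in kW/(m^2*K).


From Q = U*A*LMTD, U = Q / (A * LMTD)
U = 4175 / (488 * 78.6) = 4175 / 38356.8 = 0.1088

0.1088 kW/(m^2*K)


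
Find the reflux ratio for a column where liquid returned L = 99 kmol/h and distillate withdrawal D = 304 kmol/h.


Reflux ratio definition: R = L / D (liquid returned / distillate withdrawn)
L = 99 kmol/h, D = 304 kmol/h
R = 99 / 304 = 0.3257

0.3257


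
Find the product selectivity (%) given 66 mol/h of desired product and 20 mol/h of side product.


Selectivity = desired / (desired + undesired) * 100
Total products = 66 + 20 = 86 mol/h
S = 66 / 86 * 100
= 0.7674 * 100
= 76.74 %

76.74 %


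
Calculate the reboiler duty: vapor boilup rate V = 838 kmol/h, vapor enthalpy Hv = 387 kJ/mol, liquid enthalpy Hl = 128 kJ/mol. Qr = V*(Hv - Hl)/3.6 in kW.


Qr = 838 * (387 - 128) / 3.6 = 838 * 259 / 3.6 = 60290

60290 kW


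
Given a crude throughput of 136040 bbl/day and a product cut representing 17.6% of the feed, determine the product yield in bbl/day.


Crude throughput = 136040 bbl/day
Fraction yield = 17.6%
yield = throughput * fraction / 100
yield = 136040 * 17.6 / 100 = 23943.04

23943.04 bbl/day


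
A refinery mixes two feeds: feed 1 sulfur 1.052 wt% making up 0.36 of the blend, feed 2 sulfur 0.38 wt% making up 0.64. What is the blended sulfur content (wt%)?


Linear sulfur blending: S_blend = x1*S1 + x2*S2
Contribution 1: 0.36 * 1.052 = 0.37872 wt%
Contribution 2: 0.64 * 0.38 = 0.2432 wt%
S_blend = 0.37872 + 0.2432 = 0.62192

0.62192 wt%


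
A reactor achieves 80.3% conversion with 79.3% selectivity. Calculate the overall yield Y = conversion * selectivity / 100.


Overall yield = conversion (%) * selectivity (%) / 100
Conversion = 80.3%, Selectivity = 79.3%
Y = 80.3 * 79.3 / 100
= 63.6779 %

63.6779 %


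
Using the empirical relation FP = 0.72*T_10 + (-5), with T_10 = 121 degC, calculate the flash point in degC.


FP = 0.72 * 121 + (-5) = 82.12

82.12 degC


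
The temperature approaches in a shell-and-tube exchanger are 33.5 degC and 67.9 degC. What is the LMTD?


LMTD = (dT1 - dT2) / ln(dT1/dT2)
= (33.5 - 67.9) / ln(33.5 / 67.9) = -34.4 / -0.706491 = 48.69

48.69 degC


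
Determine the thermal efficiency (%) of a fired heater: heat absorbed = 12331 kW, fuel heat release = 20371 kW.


Furnace efficiency = Q_absorbed / Q_fuel * 100
= 12331 / 20371 * 100 = 60.53

60.53 %


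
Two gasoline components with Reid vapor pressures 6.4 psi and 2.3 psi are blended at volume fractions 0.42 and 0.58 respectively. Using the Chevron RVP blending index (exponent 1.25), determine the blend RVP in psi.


Chevron index: RVP_blend = (sum xi*RVPi^1.25)^(1/1.25)
RVP^1.25 terms: 0.42 * 6.4^1.25 + 0.58 * 2.3^1.25 = 5.91819
RVP_blend = 5.91819^(1/1.25) = 4.147

4.147 psi


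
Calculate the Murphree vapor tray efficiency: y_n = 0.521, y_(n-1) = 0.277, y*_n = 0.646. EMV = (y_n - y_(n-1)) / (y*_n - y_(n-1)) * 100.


Murphree vapor efficiency: EMV = (y_n - y_(n-1)) / (y*_n - y_(n-1)) * 100
EMV = (0.521 - 0.277) / (0.646 - 0.277) * 100 = 0.244 / 0.369 * 100 = 66.12

66.12 %


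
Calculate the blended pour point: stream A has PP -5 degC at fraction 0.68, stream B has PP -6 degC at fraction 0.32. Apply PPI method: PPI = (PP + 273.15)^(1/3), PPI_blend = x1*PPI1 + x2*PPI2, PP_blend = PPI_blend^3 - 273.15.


PPI_1 = (-5 + 273.15)^(1/3) = 6.448508
PPI_2 = (-6 + 273.15)^(1/3) = 6.440482
PPI_blend = 0.68 * 6.448508 + 0.32 * 6.440482 = 6.44594
PP_blend = 6.44594^3 - 273.15 = 267.8297 - 273.15 = -5.32

-5.32 degC


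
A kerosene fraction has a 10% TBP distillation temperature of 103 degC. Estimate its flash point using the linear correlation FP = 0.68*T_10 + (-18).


FP = 0.68 * 103 + (-18) = 52.04

52.04 degC


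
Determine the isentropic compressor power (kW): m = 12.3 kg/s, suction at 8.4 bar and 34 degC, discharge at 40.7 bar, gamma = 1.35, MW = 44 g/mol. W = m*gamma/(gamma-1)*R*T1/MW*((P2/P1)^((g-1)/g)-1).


Isentropic work: W = m*(gamma/(gamma-1))*(R*T1/MW)*((P2/P1)^((gamma-1)/gamma) - 1)
T1 = 34 + 273.15 = 307.15 K
Pressure ratio = 40.7 / 8.4 = 4.84524
Exponent = (1.35 - 1)/1.35 = 0.259259
(P2/P1)^exp - 1 = 4.84524^0.259259 - 1 = 0.505477
W = 12.3 * 1.35 / 0.35 * 8.314 * 307.15 / 44 * 0.505477 = 1392

1392 kW


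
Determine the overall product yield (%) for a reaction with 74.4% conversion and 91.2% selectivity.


Overall yield = conversion (%) * selectivity (%) / 100
Conversion = 74.4%, Selectivity = 91.2%
Y = 74.4 * 91.2 / 100
= 67.8528 %

67.8528 %


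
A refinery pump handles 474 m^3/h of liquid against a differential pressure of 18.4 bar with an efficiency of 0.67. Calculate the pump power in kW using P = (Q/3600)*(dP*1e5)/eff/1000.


Q = 474 / 3600 = 0.131667 m^3/s
P = 0.131667 * (18.4 * 1e5) / 0.67 / 1000 = 361.6

361.6 kW


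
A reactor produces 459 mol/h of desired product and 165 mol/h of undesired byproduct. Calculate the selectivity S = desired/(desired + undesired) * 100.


Selectivity = desired / (desired + undesired) * 100
Total products = 459 + 165 = 624 mol/h
S = 459 / 624 * 100
= 0.7356 * 100
= 73.56 %

73.56 %


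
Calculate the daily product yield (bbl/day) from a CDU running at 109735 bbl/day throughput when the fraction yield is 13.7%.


Crude throughput = 109735 bbl/day
Fraction yield = 13.7%
yield = throughput * fraction / 100
yield = 109735 * 13.7 / 100 = 15033.695

15033.695 bbl/day


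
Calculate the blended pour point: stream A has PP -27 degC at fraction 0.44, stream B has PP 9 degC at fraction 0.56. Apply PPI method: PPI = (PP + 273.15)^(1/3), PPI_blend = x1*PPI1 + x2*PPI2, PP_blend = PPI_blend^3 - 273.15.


PPI_1 = (-27 + 273.15)^(1/3) = 6.2671
PPI_2 = (9 + 273.15)^(1/3) = 6.558835
PPI_blend = 0.44 * 6.2671 + 0.56 * 6.558835 = 6.430472
PP_blend = 6.430472^3 - 273.15 = 265.9063 - 273.15 = -7.24

-7.24 degC
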